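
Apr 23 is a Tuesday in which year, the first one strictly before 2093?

2086

From one year to the next, a fixed date's weekday advances by 1, or by 2 when a Feb 29 lies between the two dates.
2093: April 23 is Thursday.
2092: Wednesday (−1)
2091: Monday (−2)
2090: Sunday (−1)
2089: Saturday (−1)
2088: Friday (−1)
2087: Wednesday (−2)
2086: Tuesday (−1)
Apr 23 falls on a Tuesday in 2086.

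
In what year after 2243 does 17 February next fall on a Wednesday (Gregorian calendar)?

From one year to the next, a fixed date's weekday advances by 1, or by 2 when a Feb 29 lies between the two dates.
2243: February 17 is Friday.
2244: Saturday (+1)
2245: Monday (+2)
2246: Tuesday (+1)
2247: Wednesday (+1)
17 February falls on a Wednesday in 2247.

2247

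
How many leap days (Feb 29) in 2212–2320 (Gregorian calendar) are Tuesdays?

4

Leap years in 2212–2320: 27 of them.
Feb 29 weekday advances by 5 (mod 7) from one leap year to the next four years later (or differs when a century non-leap intervenes).
Leap-day weekdays: 2212:Sat 2216:Thu 2220:Tue✓ 2224:Sun 2228:Fri 2232:Wed 2236:Mon 2240:Sat 2244:Thu 2248:Tue✓ 2252:Sun 2256:Fri 2260:Wed 2264:Mon 2268:Sat 2272:Thu 2276:Tue✓ 2280:Sun 2284:Fri 2288:Wed 2292:Mon 2296:Sat 2304:Mon 2308:Sat 2312:Thu 2316:Tue✓ 2320:Sun
Tuesday: 2220, 2248, 2276, 2316 → 4.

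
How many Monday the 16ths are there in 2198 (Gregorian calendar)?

Check the 16th of each month of 2198: Jan 16: Tue, Feb 16: Fri, Mar 16: Fri, Apr 16: Mon, May 16: Wed, Jun 16: Sat, Jul 16: Mon, Aug 16: Thu, Sep 16: Sun, Oct 16: Tue, Nov 16: Fri, Dec 16: Sun.
Monday occurs in April, July — 2 months.

2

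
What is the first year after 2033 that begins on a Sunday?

Jan 1 advances by 2 weekdays after a leap year and by 1 after a common year.
2033: Jan 1 is Saturday.
2034: Sunday
2034 begins on a Sunday

2034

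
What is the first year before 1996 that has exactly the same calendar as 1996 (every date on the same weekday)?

Two years share a calendar iff Jan 1 falls on the same weekday and both are leap or both are common. 1996: Jan 1 is Monday, leap year.
1995: Jan 1 Sunday, common
1994: Jan 1 Saturday, common
1993: Jan 1 Friday, common
1992: Jan 1 Wednesday, leap
1991: Jan 1 Tuesday, common
1990: Jan 1 Monday, common
1989: Jan 1 Sunday, common
1988: Jan 1 Friday, leap
1987: Jan 1 Thursday, common
1986: Jan 1 Wednesday, common
1985: Jan 1 Tuesday, common
1984: Jan 1 Sunday, leap
1983: Jan 1 Saturday, common
1982: Jan 1 Friday, common
1981: Jan 1 Thursday, common
1980: Jan 1 Tuesday, leap
1979: Jan 1 Monday, common
1978: Jan 1 Sunday, common
1977: Jan 1 Saturday, common
1976: Jan 1 Thursday, leap
1975: Jan 1 Wednesday, common
1974: Jan 1 Tuesday, common
1973: Jan 1 Monday, common
1972: Jan 1 Saturday, leap
1971: Jan 1 Friday, common
1970: Jan 1 Thursday, common
1969: Jan 1 Wednesday, common
1968: Jan 1 Monday, leap
1968 matches on both conditions.

1968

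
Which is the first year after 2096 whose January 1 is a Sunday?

2102

Jan 1 advances by 2 weekdays after a leap year and by 1 after a common year.
2096: Jan 1 is Sunday (leap).
2097: Tuesday
2098: Wednesday
2099: Thursday
2100: Friday
2101: Saturday
2102: Sunday
2102 begins on a Sunday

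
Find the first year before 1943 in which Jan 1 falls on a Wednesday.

Jan 1 advances by 2 weekdays after a leap year and by 1 after a common year.
1943: Jan 1 is Friday.
1942: Thursday
1941: Wednesday
1941 begins on a Wednesday

1941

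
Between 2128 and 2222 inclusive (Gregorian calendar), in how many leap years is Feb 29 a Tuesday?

Leap years in 2128–2222: 23 of them.
Feb 29 weekday advances by 5 (mod 7) from one leap year to the next four years later (or differs when a century non-leap intervenes).
Leap-day weekdays: 2128:Sun 2132:Fri 2136:Wed 2140:Mon 2144:Sat 2148:Thu 2152:Tue✓ 2156:Sun 2160:Fri 2164:Wed 2168:Mon 2172:Sat 2176:Thu 2180:Tue✓ 2184:Sun 2188:Fri 2192:Wed 2196:Mon 2204:Wed 2208:Mon 2212:Sat 2216:Thu 2220:Tue✓
Tuesday: 2152, 2180, 2220 → 3.

3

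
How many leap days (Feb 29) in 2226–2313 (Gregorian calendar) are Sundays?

Leap years in 2226–2313: 21 of them.
Feb 29 weekday advances by 5 (mod 7) from one leap year to the next four years later (or differs when a century non-leap intervenes).
Leap-day weekdays: 2228:Fri 2232:Wed 2236:Mon 2240:Sat 2244:Thu 2248:Tue 2252:Sun✓ 2256:Fri 2260:Wed 2264:Mon 2268:Sat 2272:Thu 2276:Tue 2280:Sun✓ 2284:Fri 2288:Wed 2292:Mon 2296:Sat 2304:Mon 2308:Sat 2312:Thu
Sunday: 2252, 2280 → 2.

2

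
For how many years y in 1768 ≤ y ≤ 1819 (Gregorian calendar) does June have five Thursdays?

15

June has 30 days; it has five Thursdays when Thursday falls among the first (month-length − 28) days — i.e. when June 1 is one of Thursday/Wednesday.
June 1 by year: 1768:Wed✓ 1769:Thu✓ 1770:Fri 1771:Sat 1772:Mon 1773:Tue 1774:Wed✓ 1775:Thu✓ 1776:Sat 1777:Sun 1778:Mon 1779:Tue 1780:Thu✓ 1781:Fri 1782:Sat …(22 more)… 1805:Sat 1806:Sun 1807:Mon 1808:Wed✓ 1809:Thu✓ 1810:Fri 1811:Sat 1812:Mon 1813:Tue 1814:Wed✓ 1815:Thu✓ 1816:Sat 1817:Sun 1818:Mon 1819:Tue
Years with five Thursdays: 1768, 1769, 1774, 1775, 1780, 1785, 1786, 1791, 1796, 1797, 1803, 1808, 1809, 1814, 1815 → 15.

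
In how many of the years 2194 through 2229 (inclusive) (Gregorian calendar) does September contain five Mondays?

September has 30 days; it has five Mondays when Monday falls among the first (month-length − 28) days — i.e. when September 1 is one of Monday/Sunday.
September 1 by year: 2194:Mon✓ 2195:Tue 2196:Thu 2197:Fri 2198:Sat 2199:Sun✓ 2200:Mon✓ 2201:Tue 2202:Wed 2203:Thu 2204:Sat 2205:Sun✓ 2206:Mon✓ 2207:Tue 2208:Thu …(6 more)… 2215:Fri 2216:Sun✓ 2217:Mon✓ 2218:Tue 2219:Wed 2220:Fri 2221:Sat 2222:Sun✓ 2223:Mon✓ 2224:Wed 2225:Thu 2226:Fri 2227:Sat 2228:Mon✓ 2229:Tue
Years with five Mondays: 2194, 2199, 2200, 2205, 2206, 2211, 2216, 2217, 2222, 2223, 2228 → 11.

11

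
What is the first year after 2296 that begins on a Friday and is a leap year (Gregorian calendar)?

Jan 1 advances by 2 weekdays after a leap year and by 1 after a common year.
2296: Jan 1 is Wednesday (leap).
2297: Friday
2298: Saturday
2299: Sunday
2300: Monday
2301: Tuesday
2302: Wednesday
2303: Thursday
2304: Friday (leap)
2304 begins on a Friday and is a leap year.

2304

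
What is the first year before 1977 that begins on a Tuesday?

1974

Jan 1 advances by 2 weekdays after a leap year and by 1 after a common year.
1977: Jan 1 is Saturday.
1976: Thursday (leap)
1975: Wednesday
1974: Tuesday
1974 begins on a Tuesday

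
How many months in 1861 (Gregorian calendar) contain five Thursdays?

4

A month of length L has five Thursdays iff its first Thursday is on day ≤ L−28 (so day 1–3 in a 31-day month, 1–2 in a 30-day month, day 1 in a leap February).
Checking each month of 1861: Jan starts Tue (31d) ✓; Feb starts Fri (28d); Mar starts Fri (31d); Apr starts Mon (30d); May starts Wed (31d) ✓; Jun starts Sat (30d); Jul starts Mon (31d); Aug starts Thu (31d) ✓; Sep starts Sun (30d); Oct starts Tue (31d) ✓; Nov starts Fri (30d); Dec starts Sun (31d).
Five-Thursday months: January, May, August, October → 4.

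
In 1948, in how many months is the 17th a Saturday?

3

Check the 17th of each month of 1948: Jan 17: Sat, Feb 17: Tue, Mar 17: Wed, Apr 17: Sat, May 17: Mon, Jun 17: Thu, Jul 17: Sat, Aug 17: Tue, Sep 17: Fri, Oct 17: Sun, Nov 17: Wed, Dec 17: Fri.
Saturday occurs in January, April, July — 3 months.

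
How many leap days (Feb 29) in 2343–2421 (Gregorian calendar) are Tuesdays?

Leap years in 2343–2421: 20 of them.
Feb 29 weekday advances by 5 (mod 7) from one leap year to the next four years later (or differs when a century non-leap intervenes).
Leap-day weekdays: 2344:Tue✓ 2348:Sun 2352:Fri 2356:Wed 2360:Mon 2364:Sat 2368:Thu 2372:Tue✓ 2376:Sun 2380:Fri 2384:Wed 2388:Mon 2392:Sat 2396:Thu 2400:Tue✓ 2404:Sun 2408:Fri 2412:Wed 2416:Mon 2420:Sat
Tuesday: 2344, 2372, 2400 → 3.

3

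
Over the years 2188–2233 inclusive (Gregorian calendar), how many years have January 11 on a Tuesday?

6

Track January 11's weekday year by year (advancing +1, or +2 across a Feb 29):
  2188: Fri  2189: Sun (+2)  2190: Mon (+1)  2191: Tue (+1) ✓  2192: Wed (+1)
  2193: Fri (+2)  2194: Sat (+1)  2195: Sun (+1)  2196: Mon (+1)  2197: Wed (+2)
  2198: Thu (+1)  2199: Fri (+1)  2200: Sat (+1)  2201: Sun (+1)  … (18 more years) …
  2220: Tue (+1) ✓  2221: Thu (+2)  2222: Fri (+1)  2223: Sat (+1)  2224: Sun (+1)
  2225: Tue (+2) ✓  2226: Wed (+1)  2227: Thu (+1)  2228: Fri (+1)  2229: Sun (+2)
  2230: Mon (+1)  2231: Tue (+1) ✓  2232: Wed (+1)  2233: Fri (+2)
Tuesday years: 2191, 2203, 2214, 2220, 2225, 2231 — 6 in total.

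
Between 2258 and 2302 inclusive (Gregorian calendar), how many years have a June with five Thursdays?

13

June has 30 days; it has five Thursdays when Thursday falls among the first (month-length − 28) days — i.e. when June 1 is one of Thursday/Wednesday.
June 1 by year: 2258:Tue 2259:Wed✓ 2260:Fri 2261:Sat 2262:Sun 2263:Mon 2264:Wed✓ 2265:Thu✓ 2266:Fri 2267:Sat 2268:Mon 2269:Tue 2270:Wed✓ 2271:Thu✓ 2272:Sat …(15 more)… 2288:Fri 2289:Sat 2290:Sun 2291:Mon 2292:Wed✓ 2293:Thu✓ 2294:Fri 2295:Sat 2296:Mon 2297:Tue 2298:Wed✓ 2299:Thu✓ 2300:Fri 2301:Sat 2302:Sun
Years with five Thursdays: 2259, 2264, 2265, 2270, 2271, 2276, 2281, 2282, 2287, 2292, 2293, 2298, 2299 → 13.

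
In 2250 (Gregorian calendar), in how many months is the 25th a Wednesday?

2

Check the 25th of each month of 2250: Jan 25: Fri, Feb 25: Mon, Mar 25: Mon, Apr 25: Thu, May 25: Sat, Jun 25: Tue, Jul 25: Thu, Aug 25: Sun, Sep 25: Wed, Oct 25: Fri, Nov 25: Mon, Dec 25: Wed.
Wednesday occurs in September, December — 2 months.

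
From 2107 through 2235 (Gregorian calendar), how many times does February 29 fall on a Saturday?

Leap years in 2107–2235: 31 of them.
Feb 29 weekday advances by 5 (mod 7) from one leap year to the next four years later (or differs when a century non-leap intervenes).
Leap-day weekdays: 2108:Wed 2112:Mon 2116:Sat✓ 2120:Thu 2124:Tue 2128:Sun 2132:Fri 2136:Wed 2140:Mon 2144:Sat✓ 2148:Thu 2152:Tue 2156:Sun …(5 more)… 2180:Tue 2184:Sun 2188:Fri 2192:Wed 2196:Mon 2204:Wed 2208:Mon 2212:Sat✓ 2216:Thu 2220:Tue 2224:Sun 2228:Fri 2232:Wed
Saturday: 2116, 2144, 2172, 2212 → 4.

4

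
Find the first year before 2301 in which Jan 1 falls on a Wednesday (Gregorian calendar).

2296

Jan 1 advances by 2 weekdays after a leap year and by 1 after a common year.
2301: Jan 1 is Tuesday.
2300: Monday
2299: Sunday
2298: Saturday
2297: Friday
2296: Wednesday (leap)
2296 begins on a Wednesday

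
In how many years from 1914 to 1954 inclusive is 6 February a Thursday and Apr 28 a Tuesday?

1

Check each year's weekday for 6 February and Apr 28:
  1914: Fri/Tue  1915: Sat/Wed  1916: Sun/Fri  1917: Tue/Sat  1918: Wed/Sun  1919: Thu/Mon  1920: Fri/Wed  1921: Sun/Thu  1922: Mon/Fri  1923: Tue/Sat  1924: Wed/Mon  1925: Fri/Tue  1926: Sat/Wed  1927: Sun/Thu  …(13 more)…  1941: Thu/Mon  1942: Fri/Tue  1943: Sat/Wed  1944: Sun/Fri  1945: Tue/Sat  1946: Wed/Sun  1947: Thu/Mon  1948: Fri/Wed  1949: Sun/Thu  1950: Mon/Fri  1951: Tue/Sat  1952: Wed/Mon  1953: Fri/Tue  1954: Sat/Wed
Both conditions hold in: 1936 — 1.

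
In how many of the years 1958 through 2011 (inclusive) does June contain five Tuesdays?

16

June has 30 days; it has five Tuesdays when Tuesday falls among the first (month-length − 28) days — i.e. when June 1 is one of Tuesday/Monday.
June 1 by year: 1958:Sun 1959:Mon✓ 1960:Wed 1961:Thu 1962:Fri 1963:Sat 1964:Mon✓ 1965:Tue✓ 1966:Wed 1967:Thu 1968:Sat 1969:Sun 1970:Mon✓ 1971:Tue✓ 1972:Thu …(24 more)… 1997:Sun 1998:Mon✓ 1999:Tue✓ 2000:Thu 2001:Fri 2002:Sat 2003:Sun 2004:Tue✓ 2005:Wed 2006:Thu 2007:Fri 2008:Sun 2009:Mon✓ 2010:Tue✓ 2011:Wed
Years with five Tuesdays: 1959, 1964, 1965, 1970, 1971, 1976, 1981, 1982, 1987, 1992, 1993, 1998, 1999, 2004, 2009, 2010 → 16.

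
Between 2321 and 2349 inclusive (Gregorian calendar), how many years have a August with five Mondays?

13

August has 31 days; it has five Mondays when Monday falls among the first (month-length − 28) days — i.e. when August 1 is one of Monday/Sunday/Saturday.
August 1 by year: 2321:Mon✓ 2322:Tue 2323:Wed 2324:Fri 2325:Sat✓ 2326:Sun✓ 2327:Mon✓ 2328:Wed 2329:Thu 2330:Fri 2331:Sat✓ 2332:Mon✓ 2333:Tue 2334:Wed 2335:Thu 2336:Sat✓ 2337:Sun✓ 2338:Mon✓ 2339:Tue 2340:Thu 2341:Fri 2342:Sat✓ 2343:Sun✓ 2344:Tue 2345:Wed 2346:Thu 2347:Fri 2348:Sun✓ 2349:Mon✓
Years with five Mondays: 2321, 2325, 2326, 2327, 2331, 2332, 2336, 2337, 2338, 2342, 2343, 2348, 2349 → 13.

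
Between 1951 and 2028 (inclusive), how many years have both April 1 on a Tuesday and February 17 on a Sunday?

3

Check each year's weekday for April 1 and February 17:
  1951: Sun/Sat  1952: Tue/Sun ✓  1953: Wed/Tue  1954: Thu/Wed  1955: Fri/Thu  1956: Sun/Fri  1957: Mon/Sun  1958: Tue/Mon  1959: Wed/Tue  1960: Fri/Wed  1961: Sat/Fri  1962: Sun/Sat  1963: Mon/Sun  1964: Wed/Mon  …(50 more)…  2015: Wed/Tue  2016: Fri/Wed  2017: Sat/Fri  2018: Sun/Sat  2019: Mon/Sun  2020: Wed/Mon  2021: Thu/Wed  2022: Fri/Thu  2023: Sat/Fri  2024: Mon/Sat  2025: Tue/Mon  2026: Wed/Tue  2027: Thu/Wed  2028: Sat/Thu
Both conditions hold in: 1952, 1980, 2008 — 3.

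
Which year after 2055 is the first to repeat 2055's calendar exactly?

Two years share a calendar iff Jan 1 falls on the same weekday and both are leap or both are common. 2055: Jan 1 is Friday, common year.
2056: Jan 1 Saturday, leap
2057: Jan 1 Monday, common
2058: Jan 1 Tuesday, common
2059: Jan 1 Wednesday, common
2060: Jan 1 Thursday, leap
2061: Jan 1 Saturday, common
2062: Jan 1 Sunday, common
2063: Jan 1 Monday, common
2064: Jan 1 Tuesday, leap
2065: Jan 1 Thursday, common
2066: Jan 1 Friday, common
2066 matches on both conditions.

2066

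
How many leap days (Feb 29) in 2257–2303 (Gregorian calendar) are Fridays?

1

Leap years in 2257–2303: 10 of them.
Feb 29 weekday advances by 5 (mod 7) from one leap year to the next four years later (or differs when a century non-leap intervenes).
Leap-day weekdays: 2260:Wed 2264:Mon 2268:Sat 2272:Thu 2276:Tue 2280:Sun 2284:Fri✓ 2288:Wed 2292:Mon 2296:Sat
Friday: 2284 → 1.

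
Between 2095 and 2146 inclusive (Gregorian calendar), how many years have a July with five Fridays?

24

July has 31 days; it has five Fridays when Friday falls among the first (month-length − 28) days — i.e. when July 1 is one of Friday/Thursday/Wednesday.
July 1 by year: 2095:Fri✓ 2096:Sun 2097:Mon 2098:Tue 2099:Wed✓ 2100:Thu✓ 2101:Fri✓ 2102:Sat 2103:Sun 2104:Tue 2105:Wed✓ 2106:Thu✓ 2107:Fri✓ 2108:Sun 2109:Mon …(22 more)… 2132:Tue 2133:Wed✓ 2134:Thu✓ 2135:Fri✓ 2136:Sun 2137:Mon 2138:Tue 2139:Wed✓ 2140:Fri✓ 2141:Sat 2142:Sun 2143:Mon 2144:Wed✓ 2145:Thu✓ 2146:Fri✓
Years with five Fridays: 2095, 2099, 2100, 2101, 2105, 2106, 2107, 2111, 2112, 2116, 2117, 2118, 2122, 2123, 2128, 2129, 2133, 2134, 2135, 2139, 2140, 2144, 2145, 2146 → 24.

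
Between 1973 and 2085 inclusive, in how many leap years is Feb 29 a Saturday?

4

Leap years in 1973–2085: 28 of them.
Feb 29 weekday advances by 5 (mod 7) from one leap year to the next four years later (or differs when a century non-leap intervenes).
Leap-day weekdays: 1976:Sun 1980:Fri 1984:Wed 1988:Mon 1992:Sat✓ 1996:Thu 2000:Tue 2004:Sun 2008:Fri 2012:Wed 2016:Mon 2020:Sat✓ 2024:Thu 2028:Tue 2032:Sun 2036:Fri 2040:Wed 2044:Mon 2048:Sat✓ 2052:Thu 2056:Tue 2060:Sun 2064:Fri 2068:Wed 2072:Mon 2076:Sat✓ 2080:Thu 2084:Tue
Saturday: 1992, 2020, 2048, 2076 → 4.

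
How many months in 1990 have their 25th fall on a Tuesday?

Check the 25th of each month of 1990: Jan 25: Thu, Feb 25: Sun, Mar 25: Sun, Apr 25: Wed, May 25: Fri, Jun 25: Mon, Jul 25: Wed, Aug 25: Sat, Sep 25: Tue, Oct 25: Thu, Nov 25: Sun, Dec 25: Tue.
Tuesday occurs in September, December — 2 months.

2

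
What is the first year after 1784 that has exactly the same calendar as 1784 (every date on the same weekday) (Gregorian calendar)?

Two years share a calendar iff Jan 1 falls on the same weekday and both are leap or both are common. 1784: Jan 1 is Thursday, leap year.
1785: Jan 1 Saturday, common
1786: Jan 1 Sunday, common
1787: Jan 1 Monday, common
1788: Jan 1 Tuesday, leap
1789: Jan 1 Thursday, common
1790: Jan 1 Friday, common
1791: Jan 1 Saturday, common
1792: Jan 1 Sunday, leap
1793: Jan 1 Tuesday, common
1794: Jan 1 Wednesday, common
1795: Jan 1 Thursday, common
1796: Jan 1 Friday, leap
1797: Jan 1 Sunday, common
1798: Jan 1 Monday, common
1799: Jan 1 Tuesday, common
1800: Jan 1 Wednesday, common
1801: Jan 1 Thursday, common
1802: Jan 1 Friday, common
1803: Jan 1 Saturday, common
1804: Jan 1 Sunday, leap
1805: Jan 1 Tuesday, common
1806: Jan 1 Wednesday, common
1807: Jan 1 Thursday, common
1808: Jan 1 Friday, leap
1809: Jan 1 Sunday, common
1810: Jan 1 Monday, common
1811: Jan 1 Tuesday, common
1812: Jan 1 Wednesday, leap
1813: Jan 1 Friday, common
1814: Jan 1 Saturday, common
1815: Jan 1 Sunday, common
1816: Jan 1 Monday, leap
1817: Jan 1 Wednesday, common
1818: Jan 1 Thursday, common
1819: Jan 1 Friday, common
1820: Jan 1 Saturday, leap
1821: Jan 1 Monday, common
1822: Jan 1 Tuesday, common
1823: Jan 1 Wednesday, common
1824: Jan 1 Thursday, leap
1824 matches on both conditions.

1824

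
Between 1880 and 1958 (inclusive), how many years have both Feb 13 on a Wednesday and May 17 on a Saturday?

3

Check each year's weekday for Feb 13 and May 17:
  1880: Fri/Mon  1881: Sun/Tue  1882: Mon/Wed  1883: Tue/Thu  1884: Wed/Sat ✓  1885: Fri/Sun  1886: Sat/Mon  1887: Sun/Tue  1888: Mon/Thu  1889: Wed/Fri  1890: Thu/Sat  1891: Fri/Sun  1892: Sat/Tue  1893: Mon/Wed  …(51 more)…  1945: Tue/Thu  1946: Wed/Fri  1947: Thu/Sat  1948: Fri/Mon  1949: Sun/Tue  1950: Mon/Wed  1951: Tue/Thu  1952: Wed/Sat ✓  1953: Fri/Sun  1954: Sat/Mon  1955: Sun/Tue  1956: Mon/Thu  1957: Wed/Fri  1958: Thu/Sat
Both conditions hold in: 1884, 1924, 1952 — 3.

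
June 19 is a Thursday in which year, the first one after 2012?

2014

From one year to the next, a fixed date's weekday advances by 1, or by 2 when a Feb 29 lies between the two dates.
2012: June 19 is Tuesday.
2013: Wednesday (+1)
2014: Thursday (+1)
June 19 falls on a Thursday in 2014.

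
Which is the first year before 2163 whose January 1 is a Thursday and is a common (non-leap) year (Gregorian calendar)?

2161

Jan 1 advances by 2 weekdays after a leap year and by 1 after a common year.
2163: Jan 1 is Saturday.
2162: Friday
2161: Thursday
2161 begins on a Thursday and is a common year.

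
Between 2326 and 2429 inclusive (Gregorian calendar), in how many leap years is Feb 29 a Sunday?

Leap years in 2326–2429: 26 of them.
Feb 29 weekday advances by 5 (mod 7) from one leap year to the next four years later (or differs when a century non-leap intervenes).
Leap-day weekdays: 2328:Wed 2332:Mon 2336:Sat 2340:Thu 2344:Tue 2348:Sun✓ 2352:Fri 2356:Wed 2360:Mon 2364:Sat 2368:Thu 2372:Tue 2376:Sun✓ 2380:Fri 2384:Wed 2388:Mon 2392:Sat 2396:Thu 2400:Tue 2404:Sun✓ 2408:Fri 2412:Wed 2416:Mon 2420:Sat 2424:Thu 2428:Tue
Sunday: 2348, 2376, 2404 → 3.

3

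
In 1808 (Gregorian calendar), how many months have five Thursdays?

A month of length L has five Thursdays iff its first Thursday is on day ≤ L−28 (so day 1–3 in a 31-day month, 1–2 in a 30-day month, day 1 in a leap February).
Checking each month of 1808: Jan starts Fri (31d); Feb starts Mon (29d); Mar starts Tue (31d) ✓; Apr starts Fri (30d); May starts Sun (31d); Jun starts Wed (30d) ✓; Jul starts Fri (31d); Aug starts Mon (31d); Sep starts Thu (30d) ✓; Oct starts Sat (31d); Nov starts Tue (30d); Dec starts Thu (31d) ✓.
Five-Thursday months: March, June, September, December → 4.

4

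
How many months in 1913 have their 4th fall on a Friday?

Check the 4th of each month of 1913: Jan 4: Sat, Feb 4: Tue, Mar 4: Tue, Apr 4: Fri, May 4: Sun, Jun 4: Wed, Jul 4: Fri, Aug 4: Mon, Sep 4: Thu, Oct 4: Sat, Nov 4: Tue, Dec 4: Thu.
Friday occurs in April, July — 2 months.

2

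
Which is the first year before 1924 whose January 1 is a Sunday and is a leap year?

Jan 1 advances by 2 weekdays after a leap year and by 1 after a common year.
1924: Jan 1 is Tuesday (leap).
1923: Monday
1922: Sunday
1921: Saturday
1920: Thursday (leap)
1919: Wednesday
1918: Tuesday
1917: Monday
1916: Saturday (leap)
1915: Friday
1914: Thursday
1913: Wednesday
1912: Monday (leap)
1911: Sunday
1910: Saturday
1909: Friday
1908: Wednesday (leap)
1907: Tuesday
1906: Monday
1905: Sunday
1904: Friday (leap)
1903: Thursday
1902: Wednesday
1901: Tuesday
1900: Monday
1899: Sunday
1898: Saturday
1897: Friday
1896: Wednesday (leap)
1895: Tuesday
1894: Monday
1893: Sunday
1892: Friday (leap)
1891: Thursday
1890: Wednesday
1889: Tuesday
1888: Sunday (leap)
1888 begins on a Sunday and is a leap year.

1888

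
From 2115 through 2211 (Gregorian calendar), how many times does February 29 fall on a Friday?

3

Leap years in 2115–2211: 23 of them.
Feb 29 weekday advances by 5 (mod 7) from one leap year to the next four years later (or differs when a century non-leap intervenes).
Leap-day weekdays: 2116:Sat 2120:Thu 2124:Tue 2128:Sun 2132:Fri✓ 2136:Wed 2140:Mon 2144:Sat 2148:Thu 2152:Tue 2156:Sun 2160:Fri✓ 2164:Wed 2168:Mon 2172:Sat 2176:Thu 2180:Tue 2184:Sun 2188:Fri✓ 2192:Wed 2196:Mon 2204:Wed 2208:Mon
Friday: 2132, 2160, 2188 → 3.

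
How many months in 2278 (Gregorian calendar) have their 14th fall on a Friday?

1

Check the 14th of each month of 2278: Jan 14: Mon, Feb 14: Thu, Mar 14: Thu, Apr 14: Sun, May 14: Tue, Jun 14: Fri, Jul 14: Sun, Aug 14: Wed, Sep 14: Sat, Oct 14: Mon, Nov 14: Thu, Dec 14: Sat.
Friday occurs in June — 1 month.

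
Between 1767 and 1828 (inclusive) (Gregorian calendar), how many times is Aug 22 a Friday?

9

Track Aug 22's weekday year by year (advancing +1, or +2 across a Feb 29):
  1767: Sat  1768: Mon (+2)  1769: Tue (+1)  1770: Wed (+1)  1771: Thu (+1)
  1772: Sat (+2)  1773: Sun (+1)  1774: Mon (+1)  1775: Tue (+1)  1776: Thu (+2)
  1777: Fri (+1) ✓  1778: Sat (+1)  1779: Sun (+1)  1780: Tue (+2)  … (34 more years) …
  1815: Tue (+1)  1816: Thu (+2)  1817: Fri (+1) ✓  1818: Sat (+1)  1819: Sun (+1)
  1820: Tue (+2)  1821: Wed (+1)  1822: Thu (+1)  1823: Fri (+1) ✓  1824: Sun (+2)
  1825: Mon (+1)  1826: Tue (+1)  1827: Wed (+1)  1828: Fri (+2) ✓
Friday years: 1777, 1783, 1788, 1794, 1800, 1806, 1817, 1823, 1828 — 9 in total.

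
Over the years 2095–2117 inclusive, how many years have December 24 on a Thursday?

4

Track December 24's weekday year by year (advancing +1, or +2 across a Feb 29):
  2095: Sat  2096: Mon (+2)  2097: Tue (+1)  2098: Wed (+1)  2099: Thu (+1) ✓
  2100: Fri (+1)  2101: Sat (+1)  2102: Sun (+1)  2103: Mon (+1)  2104: Wed (+2)
  2105: Thu (+1) ✓  2106: Fri (+1)  2107: Sat (+1)  2108: Mon (+2)  2109: Tue (+1)
  2110: Wed (+1)  2111: Thu (+1) ✓  2112: Sat (+2)  2113: Sun (+1)  2114: Mon (+1)
  2115: Tue (+1)  2116: Thu (+2) ✓  2117: Fri (+1)
Thursday years: 2099, 2105, 2111, 2116 — 4 in total.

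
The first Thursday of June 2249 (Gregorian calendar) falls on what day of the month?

June 1, 2249 is a Friday, so the first Thursday is the 7th.
The first Thursday is 7 + 0 = 7.

7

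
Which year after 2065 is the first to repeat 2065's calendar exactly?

Two years share a calendar iff Jan 1 falls on the same weekday and both are leap or both are common. 2065: Jan 1 is Thursday, common year.
2066: Jan 1 Friday, common
2067: Jan 1 Saturday, common
2068: Jan 1 Sunday, leap
2069: Jan 1 Tuesday, common
2070: Jan 1 Wednesday, common
2071: Jan 1 Thursday, common
2071 matches on both conditions.

2071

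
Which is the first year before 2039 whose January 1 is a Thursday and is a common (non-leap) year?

Jan 1 advances by 2 weekdays after a leap year and by 1 after a common year.
2039: Jan 1 is Saturday.
2038: Friday
2037: Thursday
2037 begins on a Thursday and is a common year.

2037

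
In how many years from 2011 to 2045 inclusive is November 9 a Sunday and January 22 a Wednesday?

4

Check each year's weekday for November 9 and January 22:
  2011: Wed/Sat  2012: Fri/Sun  2013: Sat/Tue  2014: Sun/Wed ✓  2015: Mon/Thu  2016: Wed/Fri  2017: Thu/Sun  2018: Fri/Mon  2019: Sat/Tue  2020: Mon/Wed  2021: Tue/Fri  2022: Wed/Sat  2023: Thu/Sun  2024: Sat/Mon  …(7 more)…  2032: Tue/Thu  2033: Wed/Sat  2034: Thu/Sun  2035: Fri/Mon  2036: Sun/Tue  2037: Mon/Thu  2038: Tue/Fri  2039: Wed/Sat  2040: Fri/Sun  2041: Sat/Tue  2042: Sun/Wed ✓  2043: Mon/Thu  2044: Wed/Fri  2045: Thu/Sun
Both conditions hold in: 2014, 2025, 2031, 2042 — 4.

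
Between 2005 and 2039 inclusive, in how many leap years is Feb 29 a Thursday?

1

Leap years in 2005–2039: 8 of them.
Feb 29 weekday advances by 5 (mod 7) from one leap year to the next four years later (or differs when a century non-leap intervenes).
Leap-day weekdays: 2008:Fri 2012:Wed 2016:Mon 2020:Sat 2024:Thu✓ 2028:Tue 2032:Sun 2036:Fri
Thursday: 2024 → 1.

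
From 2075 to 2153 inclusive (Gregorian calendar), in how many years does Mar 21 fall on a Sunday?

Track Mar 21's weekday year by year (advancing +1, or +2 across a Feb 29):
  2075: Thu  2076: Sat (+2)  2077: Sun (+1) ✓  2078: Mon (+1)  2079: Tue (+1)
  2080: Thu (+2)  2081: Fri (+1)  2082: Sat (+1)  2083: Sun (+1) ✓  2084: Tue (+2)
  2085: Wed (+1)  2086: Thu (+1)  2087: Fri (+1)  2088: Sun (+2) ✓  … (51 more years) …
  2140: Mon (+2)  2141: Tue (+1)  2142: Wed (+1)  2143: Thu (+1)  2144: Sat (+2)
  2145: Sun (+1) ✓  2146: Mon (+1)  2147: Tue (+1)  2148: Thu (+2)  2149: Fri (+1)
  2150: Sat (+1)  2151: Sun (+1) ✓  2152: Tue (+2)  2153: Wed (+1)
Sunday years: 2077, 2083, 2088, 2094, 2100, 2106, 2117, 2123, 2128, 2134, 2145, 2151 — 12 in total.

12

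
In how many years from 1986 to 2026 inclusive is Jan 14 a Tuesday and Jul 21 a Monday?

Check each year's weekday for Jan 14 and Jul 21:
  1986: Tue/Mon ✓  1987: Wed/Tue  1988: Thu/Thu  1989: Sat/Fri  1990: Sun/Sat  1991: Mon/Sun  1992: Tue/Tue  1993: Thu/Wed  1994: Fri/Thu  1995: Sat/Fri  1996: Sun/Sun  1997: Tue/Mon ✓  1998: Wed/Tue  1999: Thu/Wed  …(13 more)…  2013: Mon/Sun  2014: Tue/Mon ✓  2015: Wed/Tue  2016: Thu/Thu  2017: Sat/Fri  2018: Sun/Sat  2019: Mon/Sun  2020: Tue/Tue  2021: Thu/Wed  2022: Fri/Thu  2023: Sat/Fri  2024: Sun/Sun  2025: Tue/Mon ✓  2026: Wed/Tue
Both conditions hold in: 1986, 1997, 2003, 2014, 2025 — 5.

5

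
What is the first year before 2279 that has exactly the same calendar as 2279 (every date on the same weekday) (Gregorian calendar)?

2273

Two years share a calendar iff Jan 1 falls on the same weekday and both are leap or both are common. 2279: Jan 1 is Wednesday, common year.
2278: Jan 1 Tuesday, common
2277: Jan 1 Monday, common
2276: Jan 1 Saturday, leap
2275: Jan 1 Friday, common
2274: Jan 1 Thursday, common
2273: Jan 1 Wednesday, common
2273 matches on both conditions.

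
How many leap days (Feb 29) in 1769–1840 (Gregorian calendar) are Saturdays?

Leap years in 1769–1840: 17 of them.
Feb 29 weekday advances by 5 (mod 7) from one leap year to the next four years later (or differs when a century non-leap intervenes).
Leap-day weekdays: 1772:Sat✓ 1776:Thu 1780:Tue 1784:Sun 1788:Fri 1792:Wed 1796:Mon 1804:Wed 1808:Mon 1812:Sat✓ 1816:Thu 1820:Tue 1824:Sun 1828:Fri 1832:Wed 1836:Mon 1840:Sat✓
Saturday: 1772, 1812, 1840 → 3.

3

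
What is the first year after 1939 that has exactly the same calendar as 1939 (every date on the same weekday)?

1950

Two years share a calendar iff Jan 1 falls on the same weekday and both are leap or both are common. 1939: Jan 1 is Sunday, common year.
1940: Jan 1 Monday, leap
1941: Jan 1 Wednesday, common
1942: Jan 1 Thursday, common
1943: Jan 1 Friday, common
1944: Jan 1 Saturday, leap
1945: Jan 1 Monday, common
1946: Jan 1 Tuesday, common
1947: Jan 1 Wednesday, common
1948: Jan 1 Thursday, leap
1949: Jan 1 Saturday, common
1950: Jan 1 Sunday, common
1950 matches on both conditions.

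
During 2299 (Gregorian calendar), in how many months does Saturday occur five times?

A month of length L has five Saturdays iff its first Saturday is on day ≤ L−28 (so day 1–3 in a 31-day month, 1–2 in a 30-day month, day 1 in a leap February).
Checking each month of 2299: Jan starts Sun (31d); Feb starts Wed (28d); Mar starts Wed (31d); Apr starts Sat (30d) ✓; May starts Mon (31d); Jun starts Thu (30d); Jul starts Sat (31d) ✓; Aug starts Tue (31d); Sep starts Fri (30d) ✓; Oct starts Sun (31d); Nov starts Wed (30d); Dec starts Fri (31d) ✓.
Five-Saturday months: April, July, September, December → 4.

4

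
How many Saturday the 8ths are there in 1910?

Check the 8th of each month of 1910: Jan 8: Sat, Feb 8: Tue, Mar 8: Tue, Apr 8: Fri, May 8: Sun, Jun 8: Wed, Jul 8: Fri, Aug 8: Mon, Sep 8: Thu, Oct 8: Sat, Nov 8: Tue, Dec 8: Thu.
Saturday occurs in January, October — 2 months.

2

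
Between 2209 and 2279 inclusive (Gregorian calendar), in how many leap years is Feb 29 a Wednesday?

Leap years in 2209–2279: 17 of them.
Feb 29 weekday advances by 5 (mod 7) from one leap year to the next four years later (or differs when a century non-leap intervenes).
Leap-day weekdays: 2212:Sat 2216:Thu 2220:Tue 2224:Sun 2228:Fri 2232:Wed✓ 2236:Mon 2240:Sat 2244:Thu 2248:Tue 2252:Sun 2256:Fri 2260:Wed✓ 2264:Mon 2268:Sat 2272:Thu 2276:Tue
Wednesday: 2232, 2260 → 2.

2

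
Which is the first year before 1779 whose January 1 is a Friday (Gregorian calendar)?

1773

Jan 1 advances by 2 weekdays after a leap year and by 1 after a common year.
1779: Jan 1 is Friday.
1778: Thursday
1777: Wednesday
1776: Monday (leap)
1775: Sunday
1774: Saturday
1773: Friday
1773 begins on a Friday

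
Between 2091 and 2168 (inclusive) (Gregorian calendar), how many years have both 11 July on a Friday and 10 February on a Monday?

Check each year's weekday for 11 July and 10 February:
  2091: Wed/Sat  2092: Fri/Sun  2093: Sat/Tue  2094: Sun/Wed  2095: Mon/Thu  2096: Wed/Fri  2097: Thu/Sun  2098: Fri/Mon ✓  2099: Sat/Tue  2100: Sun/Wed  2101: Mon/Thu  2102: Tue/Fri  2103: Wed/Sat  2104: Fri/Sun  …(50 more)…  2155: Fri/Mon ✓  2156: Sun/Tue  2157: Mon/Thu  2158: Tue/Fri  2159: Wed/Sat  2160: Fri/Sun  2161: Sat/Tue  2162: Sun/Wed  2163: Mon/Thu  2164: Wed/Fri  2165: Thu/Sun  2166: Fri/Mon ✓  2167: Sat/Tue  2168: Mon/Wed
Both conditions hold in: 2098, 2110, 2121, 2127, 2138, 2149, 2155, 2166 — 8.

8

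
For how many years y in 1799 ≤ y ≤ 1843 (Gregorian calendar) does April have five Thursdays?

April has 30 days; it has five Thursdays when Thursday falls among the first (month-length − 28) days — i.e. when April 1 is one of Thursday/Wednesday.
April 1 by year: 1799:Mon 1800:Tue 1801:Wed✓ 1802:Thu✓ 1803:Fri 1804:Sun 1805:Mon 1806:Tue 1807:Wed✓ 1808:Fri 1809:Sat 1810:Sun 1811:Mon 1812:Wed✓ 1813:Thu✓ …(15 more)… 1829:Wed✓ 1830:Thu✓ 1831:Fri 1832:Sun 1833:Mon 1834:Tue 1835:Wed✓ 1836:Fri 1837:Sat 1838:Sun 1839:Mon 1840:Wed✓ 1841:Thu✓ 1842:Fri 1843:Sat
Years with five Thursdays: 1801, 1802, 1807, 1812, 1813, 1818, 1819, 1824, 1829, 1830, 1835, 1840, 1841 → 13.

13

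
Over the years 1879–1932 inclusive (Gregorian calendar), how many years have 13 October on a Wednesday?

Track 13 October's weekday year by year (advancing +1, or +2 across a Feb 29):
  1879: Mon  1880: Wed (+2) ✓  1881: Thu (+1)  1882: Fri (+1)  1883: Sat (+1)
  1884: Mon (+2)  1885: Tue (+1)  1886: Wed (+1) ✓  1887: Thu (+1)  1888: Sat (+2)
  1889: Sun (+1)  1890: Mon (+1)  1891: Tue (+1)  1892: Thu (+2)  … (26 more years) …
  1919: Mon (+1)  1920: Wed (+2) ✓  1921: Thu (+1)  1922: Fri (+1)  1923: Sat (+1)
  1924: Mon (+2)  1925: Tue (+1)  1926: Wed (+1) ✓  1927: Thu (+1)  1928: Sat (+2)
  1929: Sun (+1)  1930: Mon (+1)  1931: Tue (+1)  1932: Thu (+2)
Wednesday years: 1880, 1886, 1897, 1909, 1915, 1920, 1926 — 7 in total.

7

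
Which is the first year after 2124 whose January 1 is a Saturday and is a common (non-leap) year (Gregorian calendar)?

2129

Jan 1 advances by 2 weekdays after a leap year and by 1 after a common year.
2124: Jan 1 is Saturday (leap).
2125: Monday
2126: Tuesday
2127: Wednesday
2128: Thursday (leap)
2129: Saturday
2129 begins on a Saturday and is a common year.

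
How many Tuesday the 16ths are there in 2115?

Check the 16th of each month of 2115: Jan 16: Wed, Feb 16: Sat, Mar 16: Sat, Apr 16: Tue, May 16: Thu, Jun 16: Sun, Jul 16: Tue, Aug 16: Fri, Sep 16: Mon, Oct 16: Wed, Nov 16: Sat, Dec 16: Mon.
Tuesday occurs in April, July — 2 months.

2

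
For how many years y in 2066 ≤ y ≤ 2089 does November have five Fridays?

7

November has 30 days; it has five Fridays when Friday falls among the first (month-length − 28) days — i.e. when November 1 is one of Friday/Thursday.
November 1 by year: 2066:Mon 2067:Tue 2068:Thu✓ 2069:Fri✓ 2070:Sat 2071:Sun 2072:Tue 2073:Wed 2074:Thu✓ 2075:Fri✓ 2076:Sun 2077:Mon 2078:Tue 2079:Wed 2080:Fri✓ 2081:Sat 2082:Sun 2083:Mon 2084:Wed 2085:Thu✓ 2086:Fri✓ 2087:Sat 2088:Mon 2089:Tue
Years with five Fridays: 2068, 2069, 2074, 2075, 2080, 2085, 2086 → 7.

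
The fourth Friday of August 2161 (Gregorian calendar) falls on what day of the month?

August 1, 2161 is a Saturday, so the first Friday is the 7th.
The fourth Friday is 7 + 21 = 28.

28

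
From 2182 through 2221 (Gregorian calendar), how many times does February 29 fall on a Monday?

Leap years in 2182–2221: 9 of them.
Feb 29 weekday advances by 5 (mod 7) from one leap year to the next four years later (or differs when a century non-leap intervenes).
Leap-day weekdays: 2184:Sun 2188:Fri 2192:Wed 2196:Mon✓ 2204:Wed 2208:Mon✓ 2212:Sat 2216:Thu 2220:Tue
Monday: 2196, 2208 → 2.

2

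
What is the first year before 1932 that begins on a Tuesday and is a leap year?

1924

Jan 1 advances by 2 weekdays after a leap year and by 1 after a common year.
1932: Jan 1 is Friday (leap).
1931: Thursday
1930: Wednesday
1929: Tuesday
1928: Sunday (leap)
1927: Saturday
1926: Friday
1925: Thursday
1924: Tuesday (leap)
1924 begins on a Tuesday and is a leap year.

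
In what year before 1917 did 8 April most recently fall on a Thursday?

1915

From one year to the next, a fixed date's weekday advances by 1, or by 2 when a Feb 29 lies between the two dates.
1917: April 8 is Sunday.
1916: Saturday (−1)
1915: Thursday (−2)
8 April falls on a Thursday in 1915.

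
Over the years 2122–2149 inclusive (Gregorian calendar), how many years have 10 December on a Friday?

Track 10 December's weekday year by year (advancing +1, or +2 across a Feb 29):
  2122: Thu  2123: Fri (+1) ✓  2124: Sun (+2)  2125: Mon (+1)  2126: Tue (+1)
  2127: Wed (+1)  2128: Fri (+2) ✓  2129: Sat (+1)  2130: Sun (+1)  2131: Mon (+1)
  2132: Wed (+2)  2133: Thu (+1)  2134: Fri (+1) ✓  2135: Sat (+1)  2136: Mon (+2)
  2137: Tue (+1)  2138: Wed (+1)  2139: Thu (+1)  2140: Sat (+2)  2141: Sun (+1)
  2142: Mon (+1)  2143: Tue (+1)  2144: Thu (+2)  2145: Fri (+1) ✓  2146: Sat (+1)
  2147: Sun (+1)  2148: Tue (+2)  2149: Wed (+1)
Friday years: 2123, 2128, 2134, 2145 — 4 in total.

4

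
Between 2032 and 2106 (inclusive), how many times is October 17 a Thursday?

9

Track October 17's weekday year by year (advancing +1, or +2 across a Feb 29):
  2032: Sun  2033: Mon (+1)  2034: Tue (+1)  2035: Wed (+1)  2036: Fri (+2)
  2037: Sat (+1)  2038: Sun (+1)  2039: Mon (+1)  2040: Wed (+2)  2041: Thu (+1) ✓
  2042: Fri (+1)  2043: Sat (+1)  2044: Mon (+2)  2045: Tue (+1)  … (47 more years) …
  2093: Sat (+1)  2094: Sun (+1)  2095: Mon (+1)  2096: Wed (+2)  2097: Thu (+1) ✓
  2098: Fri (+1)  2099: Sat (+1)  2100: Sun (+1)  2101: Mon (+1)  2102: Tue (+1)
  2103: Wed (+1)  2104: Fri (+2)  2105: Sat (+1)  2106: Sun (+1)
Thursday years: 2041, 2047, 2052, 2058, 2069, 2075, 2080, 2086, 2097 — 9 in total.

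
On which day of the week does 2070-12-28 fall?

January 1, 2070 is a Wednesday.
December 28 is day 362 of the year, i.e. 361 days after Jan 1.
361 mod 7 = 4, so advance 4 weekdays from Wednesday: Sunday.

Sunday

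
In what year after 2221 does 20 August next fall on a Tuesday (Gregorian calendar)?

From one year to the next, a fixed date's weekday advances by 1, or by 2 when a Feb 29 lies between the two dates.
2221: August 20 is Monday.
2222: Tuesday (+1)
20 August falls on a Tuesday in 2222.

2222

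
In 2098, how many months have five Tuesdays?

4

A month of length L has five Tuesdays iff its first Tuesday is on day ≤ L−28 (so day 1–3 in a 31-day month, 1–2 in a 30-day month, day 1 in a leap February).
Checking each month of 2098: Jan starts Wed (31d); Feb starts Sat (28d); Mar starts Sat (31d); Apr starts Tue (30d) ✓; May starts Thu (31d); Jun starts Sun (30d); Jul starts Tue (31d) ✓; Aug starts Fri (31d); Sep starts Mon (30d) ✓; Oct starts Wed (31d); Nov starts Sat (30d); Dec starts Mon (31d) ✓.
Five-Tuesday months: April, July, September, December → 4.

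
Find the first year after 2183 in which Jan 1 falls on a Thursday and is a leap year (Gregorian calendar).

2184

Jan 1 advances by 2 weekdays after a leap year and by 1 after a common year.
2183: Jan 1 is Wednesday.
2184: Thursday (leap)
2184 begins on a Thursday and is a leap year.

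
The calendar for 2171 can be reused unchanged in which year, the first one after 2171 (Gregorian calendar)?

Two years share a calendar iff Jan 1 falls on the same weekday and both are leap or both are common. 2171: Jan 1 is Tuesday, common year.
2172: Jan 1 Wednesday, leap
2173: Jan 1 Friday, common
2174: Jan 1 Saturday, common
2175: Jan 1 Sunday, common
2176: Jan 1 Monday, leap
2177: Jan 1 Wednesday, common
2178: Jan 1 Thursday, common
2179: Jan 1 Friday, common
2180: Jan 1 Saturday, leap
2181: Jan 1 Monday, common
2182: Jan 1 Tuesday, common
2182 matches on both conditions.

2182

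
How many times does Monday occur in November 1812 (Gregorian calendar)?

5

November 1812 has 30 days and begins on Sunday.
The first Monday is November 2.
Mondays fall on 2, 9, 16, 23, 30 — that's 5.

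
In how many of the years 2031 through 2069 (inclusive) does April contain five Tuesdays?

11

April has 30 days; it has five Tuesdays when Tuesday falls among the first (month-length − 28) days — i.e. when April 1 is one of Tuesday/Monday.
April 1 by year: 2031:Tue✓ 2032:Thu 2033:Fri 2034:Sat 2035:Sun 2036:Tue✓ 2037:Wed 2038:Thu 2039:Fri 2040:Sun 2041:Mon✓ 2042:Tue✓ 2043:Wed 2044:Fri 2045:Sat …(9 more)… 2055:Thu 2056:Sat 2057:Sun 2058:Mon✓ 2059:Tue✓ 2060:Thu 2061:Fri 2062:Sat 2063:Sun 2064:Tue✓ 2065:Wed 2066:Thu 2067:Fri 2068:Sun 2069:Mon✓
Years with five Tuesdays: 2031, 2036, 2041, 2042, 2047, 2052, 2053, 2058, 2059, 2064, 2069 → 11.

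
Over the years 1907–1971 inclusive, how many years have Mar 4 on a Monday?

Track Mar 4's weekday year by year (advancing +1, or +2 across a Feb 29):
  1907: Mon ✓  1908: Wed (+2)  1909: Thu (+1)  1910: Fri (+1)  1911: Sat (+1)
  1912: Mon (+2) ✓  1913: Tue (+1)  1914: Wed (+1)  1915: Thu (+1)  1916: Sat (+2)
  1917: Sun (+1)  1918: Mon (+1) ✓  1919: Tue (+1)  1920: Thu (+2)  … (37 more years) …
  1958: Tue (+1)  1959: Wed (+1)  1960: Fri (+2)  1961: Sat (+1)  1962: Sun (+1)
  1963: Mon (+1) ✓  1964: Wed (+2)  1965: Thu (+1)  1966: Fri (+1)  1967: Sat (+1)
  1968: Mon (+2) ✓  1969: Tue (+1)  1970: Wed (+1)  1971: Thu (+1)
Monday years: 1907, 1912, 1918, 1929, 1935, 1940, 1946, 1957, 1963, 1968 — 10 in total.

10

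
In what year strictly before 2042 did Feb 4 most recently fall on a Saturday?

2040

From one year to the next, a fixed date's weekday advances by 1, or by 2 when a Feb 29 lies between the two dates.
2042: February 4 is Tuesday.
2041: Monday (−1)
2040: Saturday (−2)
Feb 4 falls on a Saturday in 2040.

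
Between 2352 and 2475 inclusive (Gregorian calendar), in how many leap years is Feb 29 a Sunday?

4

Leap years in 2352–2475: 31 of them.
Feb 29 weekday advances by 5 (mod 7) from one leap year to the next four years later (or differs when a century non-leap intervenes).
Leap-day weekdays: 2352:Fri 2356:Wed 2360:Mon 2364:Sat 2368:Thu 2372:Tue 2376:Sun✓ 2380:Fri 2384:Wed 2388:Mon 2392:Sat 2396:Thu 2400:Tue …(5 more)… 2424:Thu 2428:Tue 2432:Sun✓ 2436:Fri 2440:Wed 2444:Mon 2448:Sat 2452:Thu 2456:Tue 2460:Sun✓ 2464:Fri 2468:Wed 2472:Mon
Sunday: 2376, 2404, 2432, 2460 → 4.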